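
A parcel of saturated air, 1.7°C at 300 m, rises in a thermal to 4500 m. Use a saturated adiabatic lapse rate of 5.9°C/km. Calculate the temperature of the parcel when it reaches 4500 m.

-23.08°C

300 → 4500 m (saturated adiabatic, 5.9°C/km): ΔT = -5.9 × 4.2 = -24.78°C → T = -23.08°C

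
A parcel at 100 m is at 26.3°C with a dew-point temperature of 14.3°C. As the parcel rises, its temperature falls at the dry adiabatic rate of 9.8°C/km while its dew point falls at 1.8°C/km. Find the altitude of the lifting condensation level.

1600 m

T and T_d converge at 9.8 − 1.8 = 8°C per km
Height above start = (26.3 − 14.3) / 8 = 1.5 km
LCL altitude = 100 m + 1500 m = 1600 m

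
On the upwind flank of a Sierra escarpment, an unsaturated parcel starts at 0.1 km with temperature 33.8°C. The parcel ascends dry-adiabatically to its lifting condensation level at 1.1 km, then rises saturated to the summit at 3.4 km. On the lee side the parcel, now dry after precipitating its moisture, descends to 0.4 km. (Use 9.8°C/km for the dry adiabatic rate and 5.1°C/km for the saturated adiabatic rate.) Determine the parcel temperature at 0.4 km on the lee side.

100 → 1100 m (dry, 9.8°C/km): ΔT = -9.8 × 1 = -9.8°C → T = 24°C
1100 → 3400 m (saturated, 5.1°C/km): ΔT = -5.1 × 2.3 = -11.73°C → T = 12.27°C
3400 → 400 m (dry descent, 9.8°C/km): ΔT = +9.8 × 3 = +29.4°C → T = 41.67°C

41.67°C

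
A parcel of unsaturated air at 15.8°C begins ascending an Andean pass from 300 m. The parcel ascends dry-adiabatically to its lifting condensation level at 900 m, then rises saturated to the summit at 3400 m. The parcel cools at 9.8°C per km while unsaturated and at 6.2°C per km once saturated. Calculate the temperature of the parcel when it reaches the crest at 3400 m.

300 → 900 m (dry, 9.8°C/km): ΔT = -9.8 × 0.6 = -5.88°C → T = 9.92°C
900 → 3400 m (saturated, 6.2°C/km): ΔT = -6.2 × 2.5 = -15.5°C → T = -5.58°C

-5.58°C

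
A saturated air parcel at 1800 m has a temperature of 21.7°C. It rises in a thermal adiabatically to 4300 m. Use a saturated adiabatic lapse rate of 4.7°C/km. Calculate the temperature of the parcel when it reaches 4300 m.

9.95°C

1800–4300 m, saturated adiabatic: Δz = 2.5 km ⇒ ΔT = -11.75°C; T = 9.95°C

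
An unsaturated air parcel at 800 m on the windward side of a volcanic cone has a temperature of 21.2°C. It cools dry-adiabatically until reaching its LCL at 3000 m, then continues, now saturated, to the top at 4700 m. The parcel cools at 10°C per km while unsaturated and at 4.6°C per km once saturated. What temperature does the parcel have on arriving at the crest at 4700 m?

Dry to 3000 m: -10 × 2.2 km = -22°C, so T = -0.8°C.
Saturated to 4700 m: -4.6 × 1.7 km = -7.82°C, so T = -8.62°C.

-8.62°C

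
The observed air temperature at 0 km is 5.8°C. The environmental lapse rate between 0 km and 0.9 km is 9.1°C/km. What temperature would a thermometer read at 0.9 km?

From 0 m to 900 m (environmental): cools by 9.1 × 0.9 = 8.19°C, giving -2.39°C.

-2.39°C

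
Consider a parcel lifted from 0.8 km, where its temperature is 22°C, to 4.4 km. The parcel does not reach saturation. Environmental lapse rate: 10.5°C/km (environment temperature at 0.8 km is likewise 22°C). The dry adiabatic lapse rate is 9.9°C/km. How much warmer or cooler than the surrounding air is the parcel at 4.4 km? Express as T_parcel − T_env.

Parcel:
  Dry to 4400 m: -9.9 × 3.6 km = -35.64°C, so T = -13.64°C.
Environment:
  Environment to 4400 m: -10.5 × 3.6 km = -37.8°C, so T = -15.8°C.
T_parcel − T_env = -13.64 − (-15.8) = +2.16°C

+2.16°C (parcel warmer than environment)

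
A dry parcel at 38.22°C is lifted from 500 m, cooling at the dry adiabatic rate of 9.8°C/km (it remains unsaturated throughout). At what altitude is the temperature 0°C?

4400 m

Height above start = (38.22 − 0) / 9.8 = 3.9 km
Altitude = 500 m + 3900 m = 4400 m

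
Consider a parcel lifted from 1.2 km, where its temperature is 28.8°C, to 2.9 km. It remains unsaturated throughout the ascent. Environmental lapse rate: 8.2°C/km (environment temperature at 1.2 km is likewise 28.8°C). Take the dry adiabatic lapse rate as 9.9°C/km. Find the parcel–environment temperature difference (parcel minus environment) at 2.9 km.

Parcel:
  1200 → 2900 m (dry, 9.9°C/km): ΔT = -9.9 × 1.7 = -16.83°C → T = 11.97°C
Environment:
  1200 → 2900 m (environment, 8.2°C/km): ΔT = -8.2 × 1.7 = -13.94°C → T = 14.86°C
T_parcel − T_env = 11.97 − 14.86 = -2.89°C

-2.89°C (parcel cooler than environment)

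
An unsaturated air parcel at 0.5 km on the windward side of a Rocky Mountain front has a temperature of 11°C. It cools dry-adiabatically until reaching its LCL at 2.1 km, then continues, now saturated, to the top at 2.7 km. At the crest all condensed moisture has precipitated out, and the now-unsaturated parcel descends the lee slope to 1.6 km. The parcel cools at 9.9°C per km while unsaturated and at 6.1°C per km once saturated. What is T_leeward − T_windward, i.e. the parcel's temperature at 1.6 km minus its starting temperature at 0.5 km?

From 500 m to 2100 m (dry): cools by 9.9 × 1.6 = 15.84°C, giving -4.84°C.
From 2100 m to 2700 m (saturated): cools by 6.1 × 0.6 = 3.66°C, giving -8.5°C.
From 2700 m to 1600 m (dry descent): warms by 9.9 × 1.1 = 10.89°C, giving 2.39°C.
Net change vs windward start: 2.39 − 11 = -8.61°C

-8.61°C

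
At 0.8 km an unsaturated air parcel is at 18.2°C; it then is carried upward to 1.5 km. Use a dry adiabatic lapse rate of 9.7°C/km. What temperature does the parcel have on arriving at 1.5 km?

11.41°C

Dry adiabatic to 1500 m: -9.7 × 0.7 km = -6.79°C, so T = 11.41°C.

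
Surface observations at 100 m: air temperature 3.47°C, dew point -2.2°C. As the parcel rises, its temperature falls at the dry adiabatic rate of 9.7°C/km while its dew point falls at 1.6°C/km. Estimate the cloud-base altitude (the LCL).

800 m

T and T_d converge at 9.7 − 1.6 = 8.1°C per km
Height above start = (3.47 − (-2.2)) / 8.1 = 0.7 km
LCL altitude = 100 m + 700 m = 800 m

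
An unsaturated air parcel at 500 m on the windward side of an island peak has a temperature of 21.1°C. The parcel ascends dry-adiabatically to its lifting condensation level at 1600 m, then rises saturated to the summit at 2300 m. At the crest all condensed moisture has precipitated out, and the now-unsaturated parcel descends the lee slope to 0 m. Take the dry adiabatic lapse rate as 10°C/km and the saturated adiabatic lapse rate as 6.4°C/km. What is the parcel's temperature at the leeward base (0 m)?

Dry to 1600 m: -10 × 1.1 km = -11°C, so T = 10.1°C.
Saturated to 2300 m: -6.4 × 0.7 km = -4.48°C, so T = 5.62°C.
Dry descent to 0 m: +10 × 2.3 km = +23°C, so T = 28.62°C.

28.62°C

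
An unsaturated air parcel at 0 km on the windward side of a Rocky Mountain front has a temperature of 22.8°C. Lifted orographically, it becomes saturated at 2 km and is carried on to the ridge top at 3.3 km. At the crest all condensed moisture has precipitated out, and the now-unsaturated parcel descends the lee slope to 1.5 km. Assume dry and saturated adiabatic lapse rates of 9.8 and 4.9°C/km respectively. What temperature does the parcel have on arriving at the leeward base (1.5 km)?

From 0 m to 2000 m (dry): cools by 9.8 × 2 = 19.6°C, giving 3.2°C.
From 2000 m to 3300 m (saturated): cools by 4.9 × 1.3 = 6.37°C, giving -3.17°C.
From 3300 m to 1500 m (dry descent): warms by 9.8 × 1.8 = 17.64°C, giving 14.47°C.

14.47°C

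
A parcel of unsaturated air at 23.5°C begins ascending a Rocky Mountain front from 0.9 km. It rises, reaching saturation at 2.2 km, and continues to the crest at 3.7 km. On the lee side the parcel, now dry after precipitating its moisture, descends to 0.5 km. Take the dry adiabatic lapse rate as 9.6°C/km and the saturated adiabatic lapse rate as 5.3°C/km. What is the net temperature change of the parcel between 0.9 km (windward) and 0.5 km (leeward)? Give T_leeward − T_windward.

+10.29°C

900 → 2200 m (dry, 9.6°C/km): ΔT = -9.6 × 1.3 = -12.48°C → T = 11.02°C
2200 → 3700 m (saturated, 5.3°C/km): ΔT = -5.3 × 1.5 = -7.95°C → T = 3.07°C
3700 → 500 m (dry descent, 9.6°C/km): ΔT = +9.6 × 3.2 = +30.72°C → T = 33.79°C
Net change vs windward start: 33.79 − 23.5 = +10.29°C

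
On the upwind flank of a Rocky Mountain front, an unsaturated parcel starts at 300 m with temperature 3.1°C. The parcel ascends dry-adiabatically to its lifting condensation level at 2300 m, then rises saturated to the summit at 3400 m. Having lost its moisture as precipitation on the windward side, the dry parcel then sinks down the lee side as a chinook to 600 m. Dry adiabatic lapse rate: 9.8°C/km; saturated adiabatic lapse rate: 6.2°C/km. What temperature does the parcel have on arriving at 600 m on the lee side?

Dry to 2300 m: -9.8 × 2 km = -19.6°C, so T = -16.5°C.
Saturated to 3400 m: -6.2 × 1.1 km = -6.82°C, so T = -23.32°C.
Dry descent to 600 m: +9.8 × 2.8 km = +27.44°C, so T = 4.12°C.

4.12°C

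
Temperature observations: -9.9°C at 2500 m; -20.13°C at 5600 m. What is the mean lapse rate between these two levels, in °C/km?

Γ = −ΔT/Δz = (-9.9 − (-20.13)) / (5600 − 2500) m
  = 10.23°C / 3.1 km = 3.3°C/km

3.3°C/km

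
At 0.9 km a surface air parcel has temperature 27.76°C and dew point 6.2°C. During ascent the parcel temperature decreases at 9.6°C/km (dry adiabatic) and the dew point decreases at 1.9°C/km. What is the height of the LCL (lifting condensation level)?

3.7 km

T and T_d converge at 9.6 − 1.9 = 7.7°C per km
Height above start = (27.76 − 6.2) / 7.7 = 2.8 km
LCL altitude = 900 m + 2800 m = 3700 m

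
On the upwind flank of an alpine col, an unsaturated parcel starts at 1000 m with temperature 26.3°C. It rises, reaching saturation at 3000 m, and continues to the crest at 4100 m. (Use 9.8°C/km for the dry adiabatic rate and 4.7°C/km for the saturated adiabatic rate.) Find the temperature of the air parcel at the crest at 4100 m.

1000 → 3000 m (dry, 9.8°C/km): ΔT = -9.8 × 2 = -19.6°C → T = 6.7°C
3000 → 4100 m (saturated, 4.7°C/km): ΔT = -4.7 × 1.1 = -5.17°C → T = 1.53°C

1.53°C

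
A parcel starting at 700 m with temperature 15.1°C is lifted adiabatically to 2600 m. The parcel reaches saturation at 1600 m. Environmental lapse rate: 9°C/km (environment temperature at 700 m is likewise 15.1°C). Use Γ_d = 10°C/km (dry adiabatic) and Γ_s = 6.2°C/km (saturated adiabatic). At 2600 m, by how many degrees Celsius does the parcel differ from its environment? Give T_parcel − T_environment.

Parcel:
  From 700 m to 1600 m (dry): cools by 10 × 0.9 = 9°C, giving 6.1°C.
  From 1600 m to 2600 m (saturated): cools by 6.2 × 1 = 6.2°C, giving -0.1°C.
Environment:
  From 700 m to 2600 m (environment): cools by 9 × 1.9 = 17.1°C, giving -2°C.
T_parcel − T_env = -0.1 − (-2) = +1.9°C

+1.9°C (parcel warmer than environment)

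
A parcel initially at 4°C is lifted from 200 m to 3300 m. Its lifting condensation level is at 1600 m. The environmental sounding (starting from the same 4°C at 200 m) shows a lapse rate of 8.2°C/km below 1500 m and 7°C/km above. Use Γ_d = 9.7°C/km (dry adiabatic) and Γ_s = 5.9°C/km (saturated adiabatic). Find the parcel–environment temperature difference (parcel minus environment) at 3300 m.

Parcel:
  From 200 m to 1600 m (dry): cools by 9.7 × 1.4 = 13.58°C, giving -9.58°C.
  From 1600 m to 3300 m (saturated): cools by 5.9 × 1.7 = 10.03°C, giving -19.61°C.
Environment:
  From 200 m to 1500 m (environment, lower layer): cools by 8.2 × 1.3 = 10.66°C, giving -6.66°C.
  From 1500 m to 3300 m (environment, upper layer): cools by 7 × 1.8 = 12.6°C, giving -19.26°C.
T_parcel − T_env = -19.61 − (-19.26) = -0.35°C

-0.35°C (parcel cooler than environment)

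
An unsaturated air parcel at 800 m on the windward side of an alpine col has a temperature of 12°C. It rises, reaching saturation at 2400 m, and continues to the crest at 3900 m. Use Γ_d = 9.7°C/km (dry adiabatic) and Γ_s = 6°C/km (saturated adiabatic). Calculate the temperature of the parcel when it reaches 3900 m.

-12.52°C

800–2400 m, dry: Δz = 1.6 km ⇒ ΔT = -15.52°C; T = -3.52°C
2400–3900 m, saturated: Δz = 1.5 km ⇒ ΔT = -9°C; T = -12.52°C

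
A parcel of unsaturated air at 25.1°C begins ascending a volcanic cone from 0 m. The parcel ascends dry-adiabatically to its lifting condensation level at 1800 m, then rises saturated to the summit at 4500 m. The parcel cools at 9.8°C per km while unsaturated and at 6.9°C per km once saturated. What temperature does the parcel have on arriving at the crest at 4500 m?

0 → 1800 m (dry, 9.8°C/km): ΔT = -9.8 × 1.8 = -17.64°C → T = 7.46°C
1800 → 4500 m (saturated, 6.9°C/km): ΔT = -6.9 × 2.7 = -18.63°C → T = -11.17°C

-11.17°C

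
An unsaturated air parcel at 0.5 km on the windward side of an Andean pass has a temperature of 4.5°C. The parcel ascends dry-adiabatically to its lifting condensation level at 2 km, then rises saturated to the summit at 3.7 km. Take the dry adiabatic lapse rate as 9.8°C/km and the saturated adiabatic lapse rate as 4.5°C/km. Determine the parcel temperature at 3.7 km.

-17.85°C

500–2000 m, dry: Δz = 1.5 km ⇒ ΔT = -14.7°C; T = -10.2°C
2000–3700 m, saturated: Δz = 1.7 km ⇒ ΔT = -7.65°C; T = -17.85°C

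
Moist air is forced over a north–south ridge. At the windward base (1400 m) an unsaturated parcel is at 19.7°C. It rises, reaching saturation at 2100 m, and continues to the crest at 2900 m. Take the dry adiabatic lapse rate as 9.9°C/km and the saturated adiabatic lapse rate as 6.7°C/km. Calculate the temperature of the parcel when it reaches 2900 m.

1400–2100 m, dry: Δz = 0.7 km ⇒ ΔT = -6.93°C; T = 12.77°C
2100–2900 m, saturated: Δz = 0.8 km ⇒ ΔT = -5.36°C; T = 7.41°C

7.41°C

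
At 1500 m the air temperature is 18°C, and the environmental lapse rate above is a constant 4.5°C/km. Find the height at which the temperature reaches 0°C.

5500 m

Height above start = (18 − 0) / 4.5 = 4 km
Altitude = 1500 m + 4000 m = 5500 m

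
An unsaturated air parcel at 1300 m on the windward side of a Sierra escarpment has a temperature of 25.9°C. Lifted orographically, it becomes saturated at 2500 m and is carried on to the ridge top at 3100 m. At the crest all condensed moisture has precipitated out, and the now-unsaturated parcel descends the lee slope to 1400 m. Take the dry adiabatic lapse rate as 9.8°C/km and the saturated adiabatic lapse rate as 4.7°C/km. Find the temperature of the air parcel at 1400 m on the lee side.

27.98°C

Dry to 2500 m: -9.8 × 1.2 km = -11.76°C, so T = 14.14°C.
Saturated to 3100 m: -4.7 × 0.6 km = -2.82°C, so T = 11.32°C.
Dry descent to 1400 m: +9.8 × 1.7 km = +16.66°C, so T = 27.98°C.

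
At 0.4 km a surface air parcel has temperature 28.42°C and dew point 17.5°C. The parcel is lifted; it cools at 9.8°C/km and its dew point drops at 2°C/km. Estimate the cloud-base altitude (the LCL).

1.8 km

T and T_d converge at 9.8 − 2 = 7.8°C per km
Height above start = (28.42 − 17.5) / 7.8 = 1.4 km
LCL altitude = 400 m + 1400 m = 1800 m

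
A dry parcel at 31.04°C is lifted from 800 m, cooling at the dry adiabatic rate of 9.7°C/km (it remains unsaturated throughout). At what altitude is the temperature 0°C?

Height above start = (31.04 − 0) / 9.7 = 3.2 km
Altitude = 800 m + 3200 m = 4000 m

4000 m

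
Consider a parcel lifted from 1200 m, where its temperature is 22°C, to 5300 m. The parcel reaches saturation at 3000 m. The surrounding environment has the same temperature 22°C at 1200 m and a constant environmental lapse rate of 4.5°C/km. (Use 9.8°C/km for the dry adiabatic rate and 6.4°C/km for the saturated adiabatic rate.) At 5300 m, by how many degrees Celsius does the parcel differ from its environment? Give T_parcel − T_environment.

-13.91°C (parcel cooler than environment)

Parcel:
  From 1200 m to 3000 m (dry): cools by 9.8 × 1.8 = 17.64°C, giving 4.36°C.
  From 3000 m to 5300 m (saturated): cools by 6.4 × 2.3 = 14.72°C, giving -10.36°C.
Environment:
  From 1200 m to 5300 m (environment): cools by 4.5 × 4.1 = 18.45°C, giving 3.55°C.
T_parcel − T_env = -10.36 − 3.55 = -13.91°C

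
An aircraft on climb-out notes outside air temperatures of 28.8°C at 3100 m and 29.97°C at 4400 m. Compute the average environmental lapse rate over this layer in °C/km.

Γ = −ΔT/Δz = (28.8 − 29.97) / (4400 − 3100) m
  = -1.17°C / 1.3 km = -0.9°C/km

-0.9°C/km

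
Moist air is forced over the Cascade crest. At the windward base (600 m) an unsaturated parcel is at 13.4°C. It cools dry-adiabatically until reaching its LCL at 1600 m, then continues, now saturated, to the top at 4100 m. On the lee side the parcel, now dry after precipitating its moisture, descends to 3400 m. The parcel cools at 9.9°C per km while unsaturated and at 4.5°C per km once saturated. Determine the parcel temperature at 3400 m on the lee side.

-0.82°C

600 → 1600 m (dry, 9.9°C/km): ΔT = -9.9 × 1 = -9.9°C → T = 3.5°C
1600 → 4100 m (saturated, 4.5°C/km): ΔT = -4.5 × 2.5 = -11.25°C → T = -7.75°C
4100 → 3400 m (dry descent, 9.9°C/km): ΔT = +9.9 × 0.7 = +6.93°C → T = -0.82°C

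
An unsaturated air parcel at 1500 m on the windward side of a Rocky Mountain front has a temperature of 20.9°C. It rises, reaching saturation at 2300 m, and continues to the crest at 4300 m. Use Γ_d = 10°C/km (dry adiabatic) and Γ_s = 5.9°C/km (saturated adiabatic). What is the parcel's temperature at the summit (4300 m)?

1.1°C

1500 → 2300 m (dry, 10°C/km): ΔT = -10 × 0.8 = -8°C → T = 12.9°C
2300 → 4300 m (saturated, 5.9°C/km): ΔT = -5.9 × 2 = -11.8°C → T = 1.1°C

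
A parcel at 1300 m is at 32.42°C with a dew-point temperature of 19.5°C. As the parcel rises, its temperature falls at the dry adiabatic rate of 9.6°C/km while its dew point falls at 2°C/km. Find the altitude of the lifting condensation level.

T and T_d converge at 9.6 − 2 = 7.6°C per km
Height above start = (32.42 − 19.5) / 7.6 = 1.7 km
LCL altitude = 1300 m + 1700 m = 3000 m

3000 m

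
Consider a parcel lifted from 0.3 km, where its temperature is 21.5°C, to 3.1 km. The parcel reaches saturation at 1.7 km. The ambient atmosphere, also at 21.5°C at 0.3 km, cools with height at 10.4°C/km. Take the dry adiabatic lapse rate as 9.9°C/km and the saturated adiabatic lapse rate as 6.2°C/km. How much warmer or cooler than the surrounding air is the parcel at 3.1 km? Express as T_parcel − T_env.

+6.58°C (parcel warmer than environment)

Parcel:
  300 → 1700 m (dry, 9.9°C/km): ΔT = -9.9 × 1.4 = -13.86°C → T = 7.64°C
  1700 → 3100 m (saturated, 6.2°C/km): ΔT = -6.2 × 1.4 = -8.68°C → T = -1.04°C
Environment:
  300 → 3100 m (environment, 10.4°C/km): ΔT = -10.4 × 2.8 = -29.12°C → T = -7.62°C
T_parcel − T_env = -1.04 − (-7.62) = +6.58°C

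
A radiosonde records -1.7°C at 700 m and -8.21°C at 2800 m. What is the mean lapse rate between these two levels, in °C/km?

3.1°C/km

Γ = −ΔT/Δz = (-1.7 − (-8.21)) / (2800 − 700) m
  = 6.51°C / 2.1 km = 3.1°C/km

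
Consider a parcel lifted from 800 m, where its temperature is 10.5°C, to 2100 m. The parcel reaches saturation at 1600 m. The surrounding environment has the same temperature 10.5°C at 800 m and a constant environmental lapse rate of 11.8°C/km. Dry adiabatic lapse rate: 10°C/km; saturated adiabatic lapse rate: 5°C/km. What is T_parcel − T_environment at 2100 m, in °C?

Parcel:
  Dry to 1600 m: -10 × 0.8 km = -8°C, so T = 2.5°C.
  Saturated to 2100 m: -5 × 0.5 km = -2.5°C, so T = 0°C.
Environment:
  Environment to 2100 m: -11.8 × 1.3 km = -15.34°C, so T = -4.84°C.
T_parcel − T_env = 0 − (-4.84) = +4.84°C

+4.84°C (parcel warmer than environment)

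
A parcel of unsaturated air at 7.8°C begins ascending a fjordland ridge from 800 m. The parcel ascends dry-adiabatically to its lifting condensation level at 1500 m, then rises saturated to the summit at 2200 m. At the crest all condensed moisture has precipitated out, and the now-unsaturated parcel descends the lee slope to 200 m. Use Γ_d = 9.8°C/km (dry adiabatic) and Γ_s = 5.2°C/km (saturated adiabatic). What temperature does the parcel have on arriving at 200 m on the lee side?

From 800 m to 1500 m (dry): cools by 9.8 × 0.7 = 6.86°C, giving 0.94°C.
From 1500 m to 2200 m (saturated): cools by 5.2 × 0.7 = 3.64°C, giving -2.7°C.
From 2200 m to 200 m (dry descent): warms by 9.8 × 2 = 19.6°C, giving 16.9°C.

16.9°C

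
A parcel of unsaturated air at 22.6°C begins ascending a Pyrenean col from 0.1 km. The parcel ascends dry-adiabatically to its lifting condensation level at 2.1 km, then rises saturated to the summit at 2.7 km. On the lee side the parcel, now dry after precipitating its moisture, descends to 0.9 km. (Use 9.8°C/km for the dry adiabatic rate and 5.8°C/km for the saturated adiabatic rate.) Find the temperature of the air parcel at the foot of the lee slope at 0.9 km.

From 100 m to 2100 m (dry): cools by 9.8 × 2 = 19.6°C, giving 3°C.
From 2100 m to 2700 m (saturated): cools by 5.8 × 0.6 = 3.48°C, giving -0.48°C.
From 2700 m to 900 m (dry descent): warms by 9.8 × 1.8 = 17.64°C, giving 17.16°C.

17.16°C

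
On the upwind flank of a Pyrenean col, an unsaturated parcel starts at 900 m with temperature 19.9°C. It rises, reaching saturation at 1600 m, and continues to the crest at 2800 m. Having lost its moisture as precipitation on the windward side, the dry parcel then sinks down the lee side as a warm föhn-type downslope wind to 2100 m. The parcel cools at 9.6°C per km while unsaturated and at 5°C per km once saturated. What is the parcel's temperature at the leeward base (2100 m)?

900 → 1600 m (dry, 9.6°C/km): ΔT = -9.6 × 0.7 = -6.72°C → T = 13.18°C
1600 → 2800 m (saturated, 5°C/km): ΔT = -5 × 1.2 = -6°C → T = 7.18°C
2800 → 2100 m (dry descent, 9.6°C/km): ΔT = +9.6 × 0.7 = +6.72°C → T = 13.9°C

13.9°C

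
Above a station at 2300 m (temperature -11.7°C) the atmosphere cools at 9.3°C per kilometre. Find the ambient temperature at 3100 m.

-19.14°C

2300 → 3100 m (environmental, 9.3°C/km): ΔT = -9.3 × 0.8 = -7.44°C → T = -19.14°C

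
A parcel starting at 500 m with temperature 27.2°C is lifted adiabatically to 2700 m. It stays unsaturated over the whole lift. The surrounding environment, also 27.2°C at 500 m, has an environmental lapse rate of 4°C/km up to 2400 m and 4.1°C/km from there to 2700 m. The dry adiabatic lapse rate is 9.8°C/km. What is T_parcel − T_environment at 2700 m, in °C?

Parcel:
  From 500 m to 2700 m (dry): cools by 9.8 × 2.2 = 21.56°C, giving 5.64°C.
Environment:
  From 500 m to 2400 m (environment, lower layer): cools by 4 × 1.9 = 7.6°C, giving 19.6°C.
  From 2400 m to 2700 m (environment, upper layer): cools by 4.1 × 0.3 = 1.23°C, giving 18.37°C.
T_parcel − T_env = 5.64 − 18.37 = -12.73°C

-12.73°C (parcel cooler than environment)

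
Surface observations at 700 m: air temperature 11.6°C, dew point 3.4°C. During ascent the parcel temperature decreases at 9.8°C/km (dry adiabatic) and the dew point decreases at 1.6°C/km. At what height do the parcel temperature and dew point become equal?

T and T_d converge at 9.8 − 1.6 = 8.2°C per km
Height above start = (11.6 − 3.4) / 8.2 = 1 km
LCL altitude = 700 m + 1000 m = 1700 m

1700 m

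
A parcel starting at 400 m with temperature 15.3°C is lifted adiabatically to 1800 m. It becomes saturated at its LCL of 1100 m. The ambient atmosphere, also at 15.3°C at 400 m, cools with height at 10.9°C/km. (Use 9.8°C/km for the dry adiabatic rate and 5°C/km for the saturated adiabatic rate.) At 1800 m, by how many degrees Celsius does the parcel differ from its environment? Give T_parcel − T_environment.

Parcel:
  From 400 m to 1100 m (dry): cools by 9.8 × 0.7 = 6.86°C, giving 8.44°C.
  From 1100 m to 1800 m (saturated): cools by 5 × 0.7 = 3.5°C, giving 4.94°C.
Environment:
  From 400 m to 1800 m (environment): cools by 10.9 × 1.4 = 15.26°C, giving 0.04°C.
T_parcel − T_env = 4.94 − 0.04 = +4.9°C

+4.9°C (parcel warmer than environment)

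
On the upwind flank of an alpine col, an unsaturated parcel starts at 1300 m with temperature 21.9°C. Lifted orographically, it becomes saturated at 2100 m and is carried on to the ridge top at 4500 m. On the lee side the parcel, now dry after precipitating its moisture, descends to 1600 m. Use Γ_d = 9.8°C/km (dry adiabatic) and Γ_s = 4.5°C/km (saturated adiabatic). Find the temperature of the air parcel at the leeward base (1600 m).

1300–2100 m, dry: Δz = 0.8 km ⇒ ΔT = -7.84°C; T = 14.06°C
2100–4500 m, saturated: Δz = 2.4 km ⇒ ΔT = -10.8°C; T = 3.26°C
4500–1600 m, dry descent: Δz = 2.9 km ⇒ ΔT = +28.42°C; T = 31.68°C

31.68°C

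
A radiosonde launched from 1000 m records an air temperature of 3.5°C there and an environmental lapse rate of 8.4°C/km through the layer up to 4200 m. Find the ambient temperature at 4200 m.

1000–4200 m, environmental: Δz = 3.2 km ⇒ ΔT = -26.88°C; T = -23.38°C

-23.38°C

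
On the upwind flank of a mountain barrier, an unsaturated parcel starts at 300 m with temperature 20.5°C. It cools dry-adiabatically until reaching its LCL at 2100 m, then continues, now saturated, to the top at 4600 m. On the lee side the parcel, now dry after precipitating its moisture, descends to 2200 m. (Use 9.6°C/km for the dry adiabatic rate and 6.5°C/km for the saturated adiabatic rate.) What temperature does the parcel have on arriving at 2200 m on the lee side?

10.01°C

Dry to 2100 m: -9.6 × 1.8 km = -17.28°C, so T = 3.22°C.
Saturated to 4600 m: -6.5 × 2.5 km = -16.25°C, so T = -13.03°C.
Dry descent to 2200 m: +9.6 × 2.4 km = +23.04°C, so T = 10.01°C.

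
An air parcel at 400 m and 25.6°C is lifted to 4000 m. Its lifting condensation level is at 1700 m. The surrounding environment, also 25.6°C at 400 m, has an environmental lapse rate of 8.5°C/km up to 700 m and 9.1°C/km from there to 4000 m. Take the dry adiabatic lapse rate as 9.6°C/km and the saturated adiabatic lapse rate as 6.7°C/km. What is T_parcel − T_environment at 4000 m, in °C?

Parcel:
  400 → 1700 m (dry, 9.6°C/km): ΔT = -9.6 × 1.3 = -12.48°C → T = 13.12°C
  1700 → 4000 m (saturated, 6.7°C/km): ΔT = -6.7 × 2.3 = -15.41°C → T = -2.29°C
Environment:
  400 → 700 m (environment, lower layer, 8.5°C/km): ΔT = -8.5 × 0.3 = -2.55°C → T = 23.05°C
  700 → 4000 m (environment, upper layer, 9.1°C/km): ΔT = -9.1 × 3.3 = -30.03°C → T = -6.98°C
T_parcel − T_env = -2.29 − (-6.98) = +4.69°C

+4.69°C (parcel warmer than environment)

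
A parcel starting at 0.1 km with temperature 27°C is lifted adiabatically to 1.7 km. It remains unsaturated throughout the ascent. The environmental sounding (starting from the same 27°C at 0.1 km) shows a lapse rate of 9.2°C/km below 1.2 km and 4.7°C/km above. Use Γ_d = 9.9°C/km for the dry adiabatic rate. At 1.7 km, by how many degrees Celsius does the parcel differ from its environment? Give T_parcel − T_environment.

-3.37°C (parcel cooler than environment)

Parcel:
  Dry to 1700 m: -9.9 × 1.6 km = -15.84°C, so T = 11.16°C.
Environment:
  Environment, lower layer to 1200 m: -9.2 × 1.1 km = -10.12°C, so T = 16.88°C.
  Environment, upper layer to 1700 m: -4.7 × 0.5 km = -2.35°C, so T = 14.53°C.
T_parcel − T_env = 11.16 − 14.53 = -3.37°C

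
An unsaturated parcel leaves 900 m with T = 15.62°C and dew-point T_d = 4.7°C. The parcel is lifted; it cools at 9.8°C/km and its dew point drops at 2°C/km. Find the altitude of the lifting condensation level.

T and T_d converge at 9.8 − 2 = 7.8°C per km
Height above start = (15.62 − 4.7) / 7.8 = 1.4 km
LCL altitude = 900 m + 1400 m = 2300 m

2300 m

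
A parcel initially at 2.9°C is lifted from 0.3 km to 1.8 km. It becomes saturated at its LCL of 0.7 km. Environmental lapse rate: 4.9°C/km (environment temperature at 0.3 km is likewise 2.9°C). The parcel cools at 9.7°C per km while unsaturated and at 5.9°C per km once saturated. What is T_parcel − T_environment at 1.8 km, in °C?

Parcel:
  Dry to 700 m: -9.7 × 0.4 km = -3.88°C, so T = -0.98°C.
  Saturated to 1800 m: -5.9 × 1.1 km = -6.49°C, so T = -7.47°C.
Environment:
  Environment to 1800 m: -4.9 × 1.5 km = -7.35°C, so T = -4.45°C.
T_parcel − T_env = -7.47 − (-4.45) = -3.02°C

-3.02°C (parcel cooler than environment)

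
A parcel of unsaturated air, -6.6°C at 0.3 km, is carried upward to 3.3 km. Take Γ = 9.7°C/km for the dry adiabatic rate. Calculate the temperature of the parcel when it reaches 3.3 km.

Dry adiabatic to 3300 m: -9.7 × 3 km = -29.1°C, so T = -35.7°C.

-35.7°C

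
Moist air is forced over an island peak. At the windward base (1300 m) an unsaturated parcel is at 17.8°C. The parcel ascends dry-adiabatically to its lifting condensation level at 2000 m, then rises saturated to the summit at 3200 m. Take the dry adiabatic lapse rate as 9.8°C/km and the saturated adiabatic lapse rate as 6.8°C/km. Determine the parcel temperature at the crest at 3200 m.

2.78°C

From 1300 m to 2000 m (dry): cools by 9.8 × 0.7 = 6.86°C, giving 10.94°C.
From 2000 m to 3200 m (saturated): cools by 6.8 × 1.2 = 8.16°C, giving 2.78°C.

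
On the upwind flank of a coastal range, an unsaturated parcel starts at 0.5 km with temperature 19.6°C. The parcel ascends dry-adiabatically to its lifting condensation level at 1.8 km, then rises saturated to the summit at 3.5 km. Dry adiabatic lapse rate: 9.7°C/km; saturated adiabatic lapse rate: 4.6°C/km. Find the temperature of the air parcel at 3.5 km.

Dry to 1800 m: -9.7 × 1.3 km = -12.61°C, so T = 6.99°C.
Saturated to 3500 m: -4.6 × 1.7 km = -7.82°C, so T = -0.83°C.

-0.83°C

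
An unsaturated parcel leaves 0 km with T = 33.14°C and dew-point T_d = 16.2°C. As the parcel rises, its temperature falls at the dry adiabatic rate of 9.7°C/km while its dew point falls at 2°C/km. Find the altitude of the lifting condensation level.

2.2 km

T and T_d converge at 9.7 − 2 = 7.7°C per km
Height above start = (33.14 − 16.2) / 7.7 = 2.2 km
LCL altitude = 0 m + 2200 m = 2200 m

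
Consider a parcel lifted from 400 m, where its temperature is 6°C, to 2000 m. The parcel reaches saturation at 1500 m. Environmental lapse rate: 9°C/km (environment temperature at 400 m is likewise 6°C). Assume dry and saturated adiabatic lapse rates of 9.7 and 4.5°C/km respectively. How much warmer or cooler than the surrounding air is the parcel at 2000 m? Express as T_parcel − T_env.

Parcel:
  From 400 m to 1500 m (dry): cools by 9.7 × 1.1 = 10.67°C, giving -4.67°C.
  From 1500 m to 2000 m (saturated): cools by 4.5 × 0.5 = 2.25°C, giving -6.92°C.
Environment:
  From 400 m to 2000 m (environment): cools by 9 × 1.6 = 14.4°C, giving -8.4°C.
T_parcel − T_env = -6.92 − (-8.4) = +1.48°C

+1.48°C (parcel warmer than environment)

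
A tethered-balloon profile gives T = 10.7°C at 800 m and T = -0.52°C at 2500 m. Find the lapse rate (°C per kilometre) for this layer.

6.6°C/km

Γ = −ΔT/Δz = (10.7 − (-0.52)) / (2500 − 800) m
  = 11.22°C / 1.7 km = 6.6°C/km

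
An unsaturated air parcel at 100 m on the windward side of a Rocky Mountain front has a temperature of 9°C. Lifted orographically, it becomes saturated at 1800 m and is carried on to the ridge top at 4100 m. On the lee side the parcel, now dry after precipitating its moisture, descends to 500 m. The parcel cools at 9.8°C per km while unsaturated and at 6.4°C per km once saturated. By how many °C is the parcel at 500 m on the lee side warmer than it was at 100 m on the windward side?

100–1800 m, dry: Δz = 1.7 km ⇒ ΔT = -16.66°C; T = -7.66°C
1800–4100 m, saturated: Δz = 2.3 km ⇒ ΔT = -14.72°C; T = -22.38°C
4100–500 m, dry descent: Δz = 3.6 km ⇒ ΔT = +35.28°C; T = 12.9°C
Net change vs windward start: 12.9 − 9 = +3.9°C

+3.9°C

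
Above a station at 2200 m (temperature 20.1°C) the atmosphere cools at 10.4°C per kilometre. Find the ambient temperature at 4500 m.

-3.82°C

2200 → 4500 m (environmental, 10.4°C/km): ΔT = -10.4 × 2.3 = -23.92°C → T = -3.82°C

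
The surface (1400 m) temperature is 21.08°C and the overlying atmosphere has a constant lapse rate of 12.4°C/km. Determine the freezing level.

Height above start = (21.08 − 0) / 12.4 = 1.7 km
Altitude = 1400 m + 1700 m = 3100 m

3100 m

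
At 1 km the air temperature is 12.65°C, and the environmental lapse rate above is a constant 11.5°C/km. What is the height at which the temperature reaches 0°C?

Height above start = (12.65 − 0) / 11.5 = 1.1 km
Altitude = 1000 m + 1100 m = 2100 m

2.1 km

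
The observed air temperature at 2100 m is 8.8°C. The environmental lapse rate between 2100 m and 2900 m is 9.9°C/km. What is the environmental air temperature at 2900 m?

From 2100 m to 2900 m (environmental): cools by 9.9 × 0.8 = 7.92°C, giving 0.88°C.

0.88°C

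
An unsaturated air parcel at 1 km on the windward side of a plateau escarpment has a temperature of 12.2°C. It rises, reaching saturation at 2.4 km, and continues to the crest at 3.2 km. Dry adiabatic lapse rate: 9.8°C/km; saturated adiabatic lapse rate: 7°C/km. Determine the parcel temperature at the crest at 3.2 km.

From 1000 m to 2400 m (dry): cools by 9.8 × 1.4 = 13.72°C, giving -1.52°C.
From 2400 m to 3200 m (saturated): cools by 7 × 0.8 = 5.6°C, giving -7.12°C.

-7.12°C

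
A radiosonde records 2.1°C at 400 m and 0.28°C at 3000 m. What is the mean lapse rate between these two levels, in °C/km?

0.7°C/km

Γ = −ΔT/Δz = (2.1 − 0.28) / (3000 − 400) m
  = 1.82°C / 2.6 km = 0.7°C/km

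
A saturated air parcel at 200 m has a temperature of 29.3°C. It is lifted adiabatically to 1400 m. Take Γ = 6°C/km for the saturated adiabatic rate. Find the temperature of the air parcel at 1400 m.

From 200 m to 1400 m (saturated adiabatic): cools by 6 × 1.2 = 7.2°C, giving 22.1°C.

22.1°C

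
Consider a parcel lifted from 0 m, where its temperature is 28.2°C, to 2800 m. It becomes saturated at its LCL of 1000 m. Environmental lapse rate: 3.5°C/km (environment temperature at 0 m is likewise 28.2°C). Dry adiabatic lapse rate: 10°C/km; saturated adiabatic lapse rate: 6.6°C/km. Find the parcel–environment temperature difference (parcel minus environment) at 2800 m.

Parcel:
  From 0 m to 1000 m (dry): cools by 10 × 1 = 10°C, giving 18.2°C.
  From 1000 m to 2800 m (saturated): cools by 6.6 × 1.8 = 11.88°C, giving 6.32°C.
Environment:
  From 0 m to 2800 m (environment): cools by 3.5 × 2.8 = 9.8°C, giving 18.4°C.
T_parcel − T_env = 6.32 − 18.4 = -12.08°C

-12.08°C (parcel cooler than environment)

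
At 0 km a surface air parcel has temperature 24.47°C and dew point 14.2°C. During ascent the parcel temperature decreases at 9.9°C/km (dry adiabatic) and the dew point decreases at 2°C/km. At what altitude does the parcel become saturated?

T and T_d converge at 9.9 − 2 = 7.9°C per km
Height above start = (24.47 − 14.2) / 7.9 = 1.3 km
LCL altitude = 0 m + 1300 m = 1300 m

1.3 km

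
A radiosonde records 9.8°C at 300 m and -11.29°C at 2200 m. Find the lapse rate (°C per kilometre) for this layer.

Γ = −ΔT/Δz = (9.8 − (-11.29)) / (2200 − 300) m
  = 21.09°C / 1.9 km = 11.1°C/km

11.1°C/km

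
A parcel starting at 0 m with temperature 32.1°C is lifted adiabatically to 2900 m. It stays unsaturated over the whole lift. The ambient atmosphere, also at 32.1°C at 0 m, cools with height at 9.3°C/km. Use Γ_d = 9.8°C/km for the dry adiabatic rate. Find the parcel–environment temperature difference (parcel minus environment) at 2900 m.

Parcel:
  0–2900 m, dry: Δz = 2.9 km ⇒ ΔT = -28.42°C; T = 3.68°C
Environment:
  0–2900 m, environment: Δz = 2.9 km ⇒ ΔT = -26.97°C; T = 5.13°C
T_parcel − T_env = 3.68 − 5.13 = -1.45°C

-1.45°C (parcel cooler than environment)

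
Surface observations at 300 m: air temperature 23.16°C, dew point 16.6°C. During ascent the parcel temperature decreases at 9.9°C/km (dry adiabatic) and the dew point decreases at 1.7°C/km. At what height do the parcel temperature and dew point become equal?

T and T_d converge at 9.9 − 1.7 = 8.2°C per km
Height above start = (23.16 − 16.6) / 8.2 = 0.8 km
LCL altitude = 300 m + 800 m = 1100 m

1100 m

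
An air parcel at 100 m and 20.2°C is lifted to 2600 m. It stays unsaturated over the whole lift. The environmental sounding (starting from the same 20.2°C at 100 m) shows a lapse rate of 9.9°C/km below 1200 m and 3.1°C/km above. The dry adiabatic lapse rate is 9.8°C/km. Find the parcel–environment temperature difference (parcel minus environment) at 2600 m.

Parcel:
  From 100 m to 2600 m (dry): cools by 9.8 × 2.5 = 24.5°C, giving -4.3°C.
Environment:
  From 100 m to 1200 m (environment, lower layer): cools by 9.9 × 1.1 = 10.89°C, giving 9.31°C.
  From 1200 m to 2600 m (environment, upper layer): cools by 3.1 × 1.4 = 4.34°C, giving 4.97°C.
T_parcel − T_env = -4.3 − 4.97 = -9.27°C

-9.27°C (parcel cooler than environment)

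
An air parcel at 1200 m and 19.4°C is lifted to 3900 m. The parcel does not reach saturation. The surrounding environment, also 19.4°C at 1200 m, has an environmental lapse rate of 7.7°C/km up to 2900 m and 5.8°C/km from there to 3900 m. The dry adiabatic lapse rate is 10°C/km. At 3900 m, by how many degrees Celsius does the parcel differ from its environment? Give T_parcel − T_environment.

Parcel:
  1200 → 3900 m (dry, 10°C/km): ΔT = -10 × 2.7 = -27°C → T = -7.6°C
Environment:
  1200 → 2900 m (environment, lower layer, 7.7°C/km): ΔT = -7.7 × 1.7 = -13.09°C → T = 6.31°C
  2900 → 3900 m (environment, upper layer, 5.8°C/km): ΔT = -5.8 × 1 = -5.8°C → T = 0.51°C
T_parcel − T_env = -7.6 − 0.51 = -8.11°C

-8.11°C (parcel cooler than environment)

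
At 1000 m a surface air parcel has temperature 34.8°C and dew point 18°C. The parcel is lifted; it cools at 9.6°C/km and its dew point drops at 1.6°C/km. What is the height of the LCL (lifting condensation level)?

T and T_d converge at 9.6 − 1.6 = 8°C per km
Height above start = (34.8 − 18) / 8 = 2.1 km
LCL altitude = 1000 m + 2100 m = 3100 m

3100 m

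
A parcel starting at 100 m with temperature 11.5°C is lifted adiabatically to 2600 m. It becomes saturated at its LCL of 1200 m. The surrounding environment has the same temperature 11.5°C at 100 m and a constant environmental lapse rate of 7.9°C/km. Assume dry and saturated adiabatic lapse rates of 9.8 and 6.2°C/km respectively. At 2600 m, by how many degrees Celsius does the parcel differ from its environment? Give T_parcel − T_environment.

Parcel:
  100 → 1200 m (dry, 9.8°C/km): ΔT = -9.8 × 1.1 = -10.78°C → T = 0.72°C
  1200 → 2600 m (saturated, 6.2°C/km): ΔT = -6.2 × 1.4 = -8.68°C → T = -7.96°C
Environment:
  100 → 2600 m (environment, 7.9°C/km): ΔT = -7.9 × 2.5 = -19.75°C → T = -8.25°C
T_parcel − T_env = -7.96 − (-8.25) = +0.29°C

+0.29°C (parcel warmer than environment)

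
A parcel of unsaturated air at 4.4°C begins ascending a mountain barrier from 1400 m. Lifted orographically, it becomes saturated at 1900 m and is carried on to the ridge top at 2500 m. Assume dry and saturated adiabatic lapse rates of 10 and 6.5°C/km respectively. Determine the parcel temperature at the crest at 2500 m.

-4.5°C

Dry to 1900 m: -10 × 0.5 km = -5°C, so T = -0.6°C.
Saturated to 2500 m: -6.5 × 0.6 km = -3.9°C, so T = -4.5°C.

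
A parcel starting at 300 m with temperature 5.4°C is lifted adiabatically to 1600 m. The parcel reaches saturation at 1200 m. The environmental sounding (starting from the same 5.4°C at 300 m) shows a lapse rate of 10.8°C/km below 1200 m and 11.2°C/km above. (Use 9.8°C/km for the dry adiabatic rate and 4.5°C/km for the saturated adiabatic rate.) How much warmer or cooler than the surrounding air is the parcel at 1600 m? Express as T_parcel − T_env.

+3.58°C (parcel warmer than environment)

Parcel:
  300–1200 m, dry: Δz = 0.9 km ⇒ ΔT = -8.82°C; T = -3.42°C
  1200–1600 m, saturated: Δz = 0.4 km ⇒ ΔT = -1.8°C; T = -5.22°C
Environment:
  300–1200 m, environment, lower layer: Δz = 0.9 km ⇒ ΔT = -9.72°C; T = -4.32°C
  1200–1600 m, environment, upper layer: Δz = 0.4 km ⇒ ΔT = -4.48°C; T = -8.8°C
T_parcel − T_env = -5.22 − (-8.8) = +3.58°C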